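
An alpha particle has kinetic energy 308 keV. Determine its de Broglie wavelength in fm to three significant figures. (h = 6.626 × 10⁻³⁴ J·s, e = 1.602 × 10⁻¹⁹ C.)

KE = 308 keV = 4.934 × 10⁻¹⁴ J.
p = √(2mKE) = √(2 × 6.645 × 10⁻²⁷ × 4.934 × 10⁻¹⁴) = 2.561 × 10⁻²⁰ kg·m/s.
λ = h/p = 6.626 × 10⁻³⁴ / 2.561 × 10⁻²⁰ = 2.59 × 10⁻¹⁴ m = 25.9 fm.

λ = 25.9 fm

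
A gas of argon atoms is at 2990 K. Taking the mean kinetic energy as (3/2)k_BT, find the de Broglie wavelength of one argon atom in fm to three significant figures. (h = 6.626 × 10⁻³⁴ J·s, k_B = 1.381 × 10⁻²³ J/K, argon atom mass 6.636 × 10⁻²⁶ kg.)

λ = 7310 fm

KE = (3/2)k_BT = 1.5 × 1.381 × 10⁻²³ × 2990 = 6.194 × 10⁻²⁰ J.
p = √(2mKE) = √(2 × 6.636 × 10⁻²⁶ × 6.194 × 10⁻²⁰) = 9.067 × 10⁻²³ kg·m/s.
λ = h/p = 7.31 × 10⁻¹² m = 7310 fm.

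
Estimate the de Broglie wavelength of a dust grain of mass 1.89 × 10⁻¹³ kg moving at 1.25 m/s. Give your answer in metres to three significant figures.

λ = 2.80 × 10⁻²¹ m

p = mv = 1.89 × 10⁻¹³ × 1.25 = 2.363 × 10⁻¹³ kg·m/s.
λ = h/p = 6.626 × 10⁻³⁴ / 2.363 × 10⁻¹³ = 2.80 × 10⁻²¹ m.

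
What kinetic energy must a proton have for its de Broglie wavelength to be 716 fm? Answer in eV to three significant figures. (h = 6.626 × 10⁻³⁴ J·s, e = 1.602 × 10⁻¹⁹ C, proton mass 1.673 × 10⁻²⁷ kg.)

KE = 1600 eV

p = h/λ = 6.626 × 10⁻³⁴ / 7.160 × 10⁻¹³ = 9.254 × 10⁻²² kg·m/s.
KE = p²/(2m) = (9.254 × 10⁻²²)² / (2 × 1.673 × 10⁻²⁷) = 2.559 × 10⁻¹⁶ J = 1600 eV.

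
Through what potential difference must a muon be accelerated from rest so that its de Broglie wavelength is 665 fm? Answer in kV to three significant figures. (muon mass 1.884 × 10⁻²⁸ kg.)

V = 16.4 kV

p = h/λ = 6.626 × 10⁻³⁴ / 6.650 × 10⁻¹³ = 9.964 × 10⁻²² kg·m/s.
KE = p²/(2m) = 2.635 × 10⁻¹⁵ J.
V = KE/e = 2.635 × 10⁻¹⁵ / (1.602 × 10⁻¹⁹) = 16.4 kV.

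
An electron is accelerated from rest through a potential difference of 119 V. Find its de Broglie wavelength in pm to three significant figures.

KE = eV = 1.602 × 10⁻¹⁹ × 119.0 = 1.906 × 10⁻¹⁷ J.
p = √(2mKE) = √(2 × 9.109 × 10⁻³¹ × 1.906 × 10⁻¹⁷) = 5.893 × 10⁻²⁴ kg·m/s.
λ = h/p = 6.626 × 10⁻³⁴ / 5.893 × 10⁻²⁴ = 1.12 × 10⁻¹⁰ m = 112 pm.

λ = 112 pm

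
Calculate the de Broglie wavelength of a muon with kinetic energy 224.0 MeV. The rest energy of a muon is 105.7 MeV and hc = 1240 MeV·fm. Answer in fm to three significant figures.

λ = 3.97 fm

Total energy E = KE + m₀c² = 224.0 + 105.7 = 329.7 MeV.
(pc)² = E² − (m₀c²)² = (329.7)² − (105.7)² = 9.753 × 10⁴ MeV², so pc = 312.3 MeV.
λ = hc/(pc) = 1240 MeV·fm / 312.3 MeV = 3.97 fm.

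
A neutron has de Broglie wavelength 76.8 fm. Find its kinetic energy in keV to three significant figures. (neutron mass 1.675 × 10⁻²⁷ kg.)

p = h/λ = 6.626 × 10⁻³⁴ / 7.680 × 10⁻¹⁴ = 8.628 × 10⁻²¹ kg·m/s.
KE = p²/(2m) = (8.628 × 10⁻²¹)² / (2 × 1.675 × 10⁻²⁷) = 2.222 × 10⁻¹⁴ J = 139 keV.

KE = 139 keV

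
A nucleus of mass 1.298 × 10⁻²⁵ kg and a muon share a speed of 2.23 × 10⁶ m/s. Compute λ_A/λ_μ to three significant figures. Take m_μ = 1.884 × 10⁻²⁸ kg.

At fixed v, p = mv so λ = h/(mv) ∝ 1/m.
λ_A/λ_μ = m_μ/m_A = 1.884 × 10⁻²⁸/1.298 × 10⁻²⁵ = 1.45 × 10⁻³.

λ_A/λ_μ = 1.45 × 10⁻³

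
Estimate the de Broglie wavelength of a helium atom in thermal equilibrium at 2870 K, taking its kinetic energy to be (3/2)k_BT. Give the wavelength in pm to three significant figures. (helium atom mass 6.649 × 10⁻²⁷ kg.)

KE = (3/2)k_BT = 1.5 × 1.381 × 10⁻²³ × 2870 = 5.945 × 10⁻²⁰ J.
p = √(2mKE) = √(2 × 6.649 × 10⁻²⁷ × 5.945 × 10⁻²⁰) = 2.812 × 10⁻²³ kg·m/s.
λ = h/p = 2.36 × 10⁻¹¹ m = 23.6 pm.

λ = 23.6 pm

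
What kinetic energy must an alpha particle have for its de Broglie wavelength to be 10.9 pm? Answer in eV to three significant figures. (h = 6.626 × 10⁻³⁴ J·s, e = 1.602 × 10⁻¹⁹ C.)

p = h/λ = 6.626 × 10⁻³⁴ / 1.090 × 10⁻¹¹ = 6.079 × 10⁻²³ kg·m/s.
KE = p²/(2m) = (6.079 × 10⁻²³)² / (2 × 6.645 × 10⁻²⁷) = 2.781 × 10⁻¹⁹ J = 1.74 eV.

KE = 1.74 eV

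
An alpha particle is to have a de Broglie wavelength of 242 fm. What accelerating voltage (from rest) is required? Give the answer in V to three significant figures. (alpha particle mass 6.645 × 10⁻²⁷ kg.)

p = h/λ = 6.626 × 10⁻³⁴ / 2.420 × 10⁻¹³ = 2.738 × 10⁻²¹ kg·m/s.
KE = p²/(2m) = 5.641 × 10⁻¹⁶ J.
V = KE/2e = 5.641 × 10⁻¹⁶ / (2 × 1.602 × 10⁻¹⁹) = 1760 V.

V = 1760 V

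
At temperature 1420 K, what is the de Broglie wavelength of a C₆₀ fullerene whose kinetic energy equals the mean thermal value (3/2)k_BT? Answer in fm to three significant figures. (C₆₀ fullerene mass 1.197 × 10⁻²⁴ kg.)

λ = 2500 fm

KE = (3/2)k_BT = 1.5 × 1.381 × 10⁻²³ × 1420 = 2.942 × 10⁻²⁰ J.
p = √(2mKE) = √(2 × 1.197 × 10⁻²⁴ × 2.942 × 10⁻²⁰) = 2.654 × 10⁻²² kg·m/s.
λ = h/p = 2.50 × 10⁻¹² m = 2500 fm.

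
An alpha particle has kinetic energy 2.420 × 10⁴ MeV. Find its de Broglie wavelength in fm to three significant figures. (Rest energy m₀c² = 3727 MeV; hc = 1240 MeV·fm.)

λ = 0.0448 fm

Total energy E = KE + m₀c² = 2.420 × 10⁴ + 3727 = 27927 MeV.
(pc)² = E² − (m₀c²)² = (27927)² − (3727)² = 7.660 × 10⁸ MeV², so pc = 2.768 × 10⁴ MeV.
λ = hc/(pc) = 1240 MeV·fm / 2.768 × 10⁴ MeV = 0.0448 fm.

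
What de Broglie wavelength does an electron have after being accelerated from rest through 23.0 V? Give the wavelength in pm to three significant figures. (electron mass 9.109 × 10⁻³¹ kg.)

KE = eV = 1.602 × 10⁻¹⁹ × 23.00 = 3.685 × 10⁻¹⁸ J.
p = √(2mKE) = √(2 × 9.109 × 10⁻³¹ × 3.685 × 10⁻¹⁸) = 2.591 × 10⁻²⁴ kg·m/s.
λ = h/p = 6.626 × 10⁻³⁴ / 2.591 × 10⁻²⁴ = 2.56 × 10⁻¹⁰ m = 256 pm.

λ = 256 pm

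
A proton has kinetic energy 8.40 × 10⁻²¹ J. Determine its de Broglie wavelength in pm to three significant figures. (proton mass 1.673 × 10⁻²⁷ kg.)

λ = 125 pm

p = √(2mKE) = √(2 × 1.673 × 10⁻²⁷ × 8.400 × 10⁻²¹) = 5.302 × 10⁻²⁴ kg·m/s.
λ = h/p = 6.626 × 10⁻³⁴ / 5.302 × 10⁻²⁴ = 1.25 × 10⁻¹⁰ m = 125 pm.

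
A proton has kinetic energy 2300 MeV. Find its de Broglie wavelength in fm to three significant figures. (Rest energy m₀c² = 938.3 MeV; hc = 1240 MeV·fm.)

λ = 0.400 fm

Total energy E = KE + m₀c² = 2300 + 938.3 = 3238.3 MeV.
(pc)² = E² − (m₀c²)² = (3238.3)² − (938.3)² = 9.606 × 10⁶ MeV², so pc = 3099 MeV.
λ = hc/(pc) = 1240 MeV·fm / 3099 MeV = 0.400 fm.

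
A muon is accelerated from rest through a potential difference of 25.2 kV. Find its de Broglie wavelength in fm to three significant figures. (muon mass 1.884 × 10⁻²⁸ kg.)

KE = eV = 1.602 × 10⁻¹⁹ × 2.520 × 10⁴ = 4.037 × 10⁻¹⁵ J.
p = √(2mKE) = √(2 × 1.884 × 10⁻²⁸ × 4.037 × 10⁻¹⁵) = 1.233 × 10⁻²¹ kg·m/s.
λ = h/p = 6.626 × 10⁻³⁴ / 1.233 × 10⁻²¹ = 5.37 × 10⁻¹³ m = 537 fm.

λ = 537 fm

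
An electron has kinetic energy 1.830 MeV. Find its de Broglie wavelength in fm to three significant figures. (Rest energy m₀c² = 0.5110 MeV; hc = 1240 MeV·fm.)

λ = 543 fm

Total energy E = KE + m₀c² = 1.830 + 0.5110 = 2.3410 MeV.
(pc)² = E² − (m₀c²)² = (2.3410)² − (0.5110)² = 5.219 MeV², so pc = 2.285 MeV.
λ = hc/(pc) = 1240 MeV·fm / 2.285 MeV = 543 fm.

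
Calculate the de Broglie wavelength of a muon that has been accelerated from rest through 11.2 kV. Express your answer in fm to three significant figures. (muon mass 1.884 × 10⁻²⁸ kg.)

KE = eV = 1.602 × 10⁻¹⁹ × 1.120 × 10⁴ = 1.794 × 10⁻¹⁵ J.
p = √(2mKE) = √(2 × 1.884 × 10⁻²⁸ × 1.794 × 10⁻¹⁵) = 8.222 × 10⁻²² kg·m/s.
λ = h/p = 6.626 × 10⁻³⁴ / 8.222 × 10⁻²² = 8.06 × 10⁻¹³ m = 806 fm.

λ = 806 fm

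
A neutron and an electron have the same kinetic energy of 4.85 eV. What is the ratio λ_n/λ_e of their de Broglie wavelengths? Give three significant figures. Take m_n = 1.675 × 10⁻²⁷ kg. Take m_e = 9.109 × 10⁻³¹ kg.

λ_n/λ_e = 0.0233

At fixed KE, p = √(2mKE) so λ = h/p ∝ 1/√m.
λ_n/λ_e = √(m_e/m_n) = √(9.109 × 10⁻³¹/1.675 × 10⁻²⁷) = √(5.438 × 10⁻⁴) = 0.0233.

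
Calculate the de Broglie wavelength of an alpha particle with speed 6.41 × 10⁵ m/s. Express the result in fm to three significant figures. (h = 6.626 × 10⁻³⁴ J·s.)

λ = 156 fm

p = mv = 6.645 × 10⁻²⁷ × 6.41 × 10⁵ = 4.259 × 10⁻²¹ kg·m/s.
λ = h/p = 6.626 × 10⁻³⁴ / 4.259 × 10⁻²¹ = 1.56 × 10⁻¹³ m = 156 fm.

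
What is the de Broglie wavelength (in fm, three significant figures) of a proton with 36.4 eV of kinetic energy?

λ = 4740 fm

KE = 36.4 eV = 5.831 × 10⁻¹⁸ J.
p = √(2mKE) = √(2 × 1.673 × 10⁻²⁷ × 5.831 × 10⁻¹⁸) = 1.397 × 10⁻²² kg·m/s.
λ = h/p = 6.626 × 10⁻³⁴ / 1.397 × 10⁻²² = 4.74 × 10⁻¹² m = 4740 fm.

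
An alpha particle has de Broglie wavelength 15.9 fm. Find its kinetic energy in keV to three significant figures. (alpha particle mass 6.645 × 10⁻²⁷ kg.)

p = h/λ = 6.626 × 10⁻³⁴ / 1.590 × 10⁻¹⁴ = 4.167 × 10⁻²⁰ kg·m/s.
KE = p²/(2m) = (4.167 × 10⁻²⁰)² / (2 × 6.645 × 10⁻²⁷) = 1.307 × 10⁻¹³ J = 816 keV.

KE = 816 keV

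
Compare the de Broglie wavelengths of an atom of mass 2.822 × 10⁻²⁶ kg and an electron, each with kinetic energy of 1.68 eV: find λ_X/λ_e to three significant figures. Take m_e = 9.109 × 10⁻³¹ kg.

At fixed KE, p = √(2mKE) so λ = h/p ∝ 1/√m.
λ_X/λ_e = √(m_e/m_X) = √(9.109 × 10⁻³¹/2.822 × 10⁻²⁶) = √(3.228 × 10⁻⁵) = 5.68 × 10⁻³.

λ_X/λ_e = 5.68 × 10⁻³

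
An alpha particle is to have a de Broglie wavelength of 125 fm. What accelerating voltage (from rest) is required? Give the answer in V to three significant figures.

V = 6600 V

p = h/λ = 6.626 × 10⁻³⁴ / 1.250 × 10⁻¹³ = 5.301 × 10⁻²¹ kg·m/s.
KE = p²/(2m) = 2.114 × 10⁻¹⁵ J.
V = KE/2e = 2.114 × 10⁻¹⁵ / (2 × 1.602 × 10⁻¹⁹) = 6600 V.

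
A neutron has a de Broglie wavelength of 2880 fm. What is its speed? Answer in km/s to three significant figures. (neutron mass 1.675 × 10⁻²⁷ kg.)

p = h/λ = 6.626 × 10⁻³⁴ / 2.880 × 10⁻¹² = 2.301 × 10⁻²² kg·m/s.
v = p/m = 2.301 × 10⁻²² / 1.675 × 10⁻²⁷ = 1.37 × 10⁵ m/s = 137 km/s.

v = 137 km/s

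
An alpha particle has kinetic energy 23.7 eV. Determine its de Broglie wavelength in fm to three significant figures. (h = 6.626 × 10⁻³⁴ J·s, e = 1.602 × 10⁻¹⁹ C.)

λ = 2950 fm

KE = 23.7 eV = 3.797 × 10⁻¹⁸ J.
p = √(2mKE) = √(2 × 6.645 × 10⁻²⁷ × 3.797 × 10⁻¹⁸) = 2.246 × 10⁻²² kg·m/s.
λ = h/p = 6.626 × 10⁻³⁴ / 2.246 × 10⁻²² = 2.95 × 10⁻¹² m = 2950 fm.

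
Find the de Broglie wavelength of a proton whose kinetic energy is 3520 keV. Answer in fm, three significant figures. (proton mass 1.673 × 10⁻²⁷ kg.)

KE = 3520 keV = 5.639 × 10⁻¹³ J.
p = √(2mKE) = √(2 × 1.673 × 10⁻²⁷ × 5.639 × 10⁻¹³) = 4.344 × 10⁻²⁰ kg·m/s.
λ = h/p = 6.626 × 10⁻³⁴ / 4.344 × 10⁻²⁰ = 1.53 × 10⁻¹⁴ m = 15.3 fm.

λ = 15.3 fm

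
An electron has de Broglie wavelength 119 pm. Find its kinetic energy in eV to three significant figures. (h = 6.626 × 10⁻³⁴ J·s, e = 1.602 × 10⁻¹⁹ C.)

KE = 106 eV

p = h/λ = 6.626 × 10⁻³⁴ / 1.190 × 10⁻¹⁰ = 5.568 × 10⁻²⁴ kg·m/s.
KE = p²/(2m) = (5.568 × 10⁻²⁴)² / (2 × 9.109 × 10⁻³¹) = 1.702 × 10⁻¹⁷ J = 106 eV.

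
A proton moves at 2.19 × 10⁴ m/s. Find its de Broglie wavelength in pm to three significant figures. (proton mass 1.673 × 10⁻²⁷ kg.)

p = mv = 1.673 × 10⁻²⁷ × 2.19 × 10⁴ = 3.664 × 10⁻²³ kg·m/s.
λ = h/p = 6.626 × 10⁻³⁴ / 3.664 × 10⁻²³ = 1.81 × 10⁻¹¹ m = 18.1 pm.

λ = 18.1 pm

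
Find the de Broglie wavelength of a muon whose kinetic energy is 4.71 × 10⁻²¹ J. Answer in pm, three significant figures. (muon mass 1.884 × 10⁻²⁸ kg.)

p = √(2mKE) = √(2 × 1.884 × 10⁻²⁸ × 4.710 × 10⁻²¹) = 1.332 × 10⁻²⁴ kg·m/s.
λ = h/p = 6.626 × 10⁻³⁴ / 1.332 × 10⁻²⁴ = 4.97 × 10⁻¹⁰ m = 497 pm.

λ = 497 pm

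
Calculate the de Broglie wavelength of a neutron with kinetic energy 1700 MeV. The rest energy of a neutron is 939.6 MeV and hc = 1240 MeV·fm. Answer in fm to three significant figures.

Total energy E = KE + m₀c² = 1700 + 939.6 = 2639.6 MeV.
(pc)² = E² − (m₀c²)² = (2639.6)² − (939.6)² = 6.085 × 10⁶ MeV², so pc = 2467 MeV.
λ = hc/(pc) = 1240 MeV·fm / 2467 MeV = 0.503 fm.

λ = 0.503 fm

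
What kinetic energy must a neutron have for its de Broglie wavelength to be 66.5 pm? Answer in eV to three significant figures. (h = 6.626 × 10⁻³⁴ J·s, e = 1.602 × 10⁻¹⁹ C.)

KE = 0.185 eV

p = h/λ = 6.626 × 10⁻³⁴ / 6.650 × 10⁻¹¹ = 9.964 × 10⁻²⁴ kg·m/s.
KE = p²/(2m) = (9.964 × 10⁻²⁴)² / (2 × 1.675 × 10⁻²⁷) = 2.964 × 10⁻²⁰ J = 0.185 eV.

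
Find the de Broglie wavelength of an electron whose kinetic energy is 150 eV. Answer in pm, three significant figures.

λ = 100 pm

KE = 150 eV = 2.403 × 10⁻¹⁷ J.
p = √(2mKE) = √(2 × 9.109 × 10⁻³¹ × 2.403 × 10⁻¹⁷) = 6.616 × 10⁻²⁴ kg·m/s.
λ = h/p = 6.626 × 10⁻³⁴ / 6.616 × 10⁻²⁴ = 1.00 × 10⁻¹⁰ m = 100 pm.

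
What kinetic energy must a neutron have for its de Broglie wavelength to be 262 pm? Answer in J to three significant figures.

p = h/λ = 6.626 × 10⁻³⁴ / 2.620 × 10⁻¹⁰ = 2.529 × 10⁻²⁴ kg·m/s.
KE = p²/(2m) = (2.529 × 10⁻²⁴)² / (2 × 1.675 × 10⁻²⁷) = 1.909 × 10⁻²¹ J = 1.91 × 10⁻²¹ J.

KE = 1.91 × 10⁻²¹ J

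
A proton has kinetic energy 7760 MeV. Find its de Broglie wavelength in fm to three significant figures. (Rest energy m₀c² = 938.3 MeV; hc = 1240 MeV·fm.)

λ = 0.143 fm

Total energy E = KE + m₀c² = 7760 + 938.3 = 8698.3 MeV.
(pc)² = E² − (m₀c²)² = (8698.3)² − (938.3)² = 7.478 × 10⁷ MeV², so pc = 8648 MeV.
λ = hc/(pc) = 1240 MeV·fm / 8648 MeV = 0.143 fm.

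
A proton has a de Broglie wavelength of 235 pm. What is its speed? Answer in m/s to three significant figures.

v = 1690 m/s

p = h/λ = 6.626 × 10⁻³⁴ / 2.350 × 10⁻¹⁰ = 2.820 × 10⁻²⁴ kg·m/s.
v = p/m = 2.820 × 10⁻²⁴ / 1.673 × 10⁻²⁷ = 1.69 × 10³ m/s = 1690 m/s.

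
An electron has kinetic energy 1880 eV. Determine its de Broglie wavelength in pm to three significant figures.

λ = 28.3 pm

KE = 1880 eV = 3.012 × 10⁻¹⁶ J.
p = √(2mKE) = √(2 × 9.109 × 10⁻³¹ × 3.012 × 10⁻¹⁶) = 2.342 × 10⁻²³ kg·m/s.
λ = h/p = 6.626 × 10⁻³⁴ / 2.342 × 10⁻²³ = 2.83 × 10⁻¹¹ m = 28.3 pm.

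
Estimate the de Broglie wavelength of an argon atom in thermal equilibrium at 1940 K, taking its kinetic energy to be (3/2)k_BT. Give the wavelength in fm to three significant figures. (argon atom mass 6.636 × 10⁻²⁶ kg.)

λ = 9070 fm

KE = (3/2)k_BT = 1.5 × 1.381 × 10⁻²³ × 1940 = 4.019 × 10⁻²⁰ J.
p = √(2mKE) = √(2 × 6.636 × 10⁻²⁶ × 4.019 × 10⁻²⁰) = 7.303 × 10⁻²³ kg·m/s.
λ = h/p = 9.07 × 10⁻¹² m = 9070 fm.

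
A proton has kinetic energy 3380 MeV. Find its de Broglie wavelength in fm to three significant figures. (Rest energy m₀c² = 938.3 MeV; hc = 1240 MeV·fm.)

λ = 0.294 fm

Total energy E = KE + m₀c² = 3380 + 938.3 = 4318.3 MeV.
(pc)² = E² − (m₀c²)² = (4318.3)² − (938.3)² = 1.777 × 10⁷ MeV², so pc = 4215 MeV.
λ = hc/(pc) = 1240 MeV·fm / 4215 MeV = 0.294 fm.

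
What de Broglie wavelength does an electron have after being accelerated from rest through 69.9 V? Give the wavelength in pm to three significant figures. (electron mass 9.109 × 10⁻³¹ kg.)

λ = 147 pm

KE = eV = 1.602 × 10⁻¹⁹ × 69.90 = 1.120 × 10⁻¹⁷ J.
p = √(2mKE) = √(2 × 9.109 × 10⁻³¹ × 1.120 × 10⁻¹⁷) = 4.517 × 10⁻²⁴ kg·m/s.
λ = h/p = 6.626 × 10⁻³⁴ / 4.517 × 10⁻²⁴ = 1.47 × 10⁻¹⁰ m = 147 pm.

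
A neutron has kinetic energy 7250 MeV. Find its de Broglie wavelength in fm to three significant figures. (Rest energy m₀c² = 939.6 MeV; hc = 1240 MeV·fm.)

Total energy E = KE + m₀c² = 7250 + 939.6 = 8189.6 MeV.
(pc)² = E² − (m₀c²)² = (8189.6)² − (939.6)² = 6.619 × 10⁷ MeV², so pc = 8136 MeV.
λ = hc/(pc) = 1240 MeV·fm / 8136 MeV = 0.152 fm.

λ = 0.152 fm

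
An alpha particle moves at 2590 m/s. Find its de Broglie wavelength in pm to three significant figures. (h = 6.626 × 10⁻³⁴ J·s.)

λ = 38.5 pm

p = mv = 6.645 × 10⁻²⁷ × 2590 = 1.721 × 10⁻²³ kg·m/s.
λ = h/p = 6.626 × 10⁻³⁴ / 1.721 × 10⁻²³ = 3.85 × 10⁻¹¹ m = 38.5 pm.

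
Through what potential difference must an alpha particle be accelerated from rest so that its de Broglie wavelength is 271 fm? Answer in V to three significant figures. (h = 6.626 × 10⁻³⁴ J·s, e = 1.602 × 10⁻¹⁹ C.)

p = h/λ = 6.626 × 10⁻³⁴ / 2.710 × 10⁻¹³ = 2.445 × 10⁻²¹ kg·m/s.
KE = p²/(2m) = 4.498 × 10⁻¹⁶ J.
V = KE/2e = 4.498 × 10⁻¹⁶ / (2 × 1.602 × 10⁻¹⁹) = 1400 V.

V = 1400 V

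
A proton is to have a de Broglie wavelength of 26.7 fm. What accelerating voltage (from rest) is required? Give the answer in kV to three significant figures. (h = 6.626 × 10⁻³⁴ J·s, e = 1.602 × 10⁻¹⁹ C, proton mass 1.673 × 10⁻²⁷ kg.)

V = 1150 kV

p = h/λ = 6.626 × 10⁻³⁴ / 2.670 × 10⁻¹⁴ = 2.482 × 10⁻²⁰ kg·m/s.
KE = p²/(2m) = 1.841 × 10⁻¹³ J.
V = KE/e = 1.841 × 10⁻¹³ / (1.602 × 10⁻¹⁹) = 1150 kV.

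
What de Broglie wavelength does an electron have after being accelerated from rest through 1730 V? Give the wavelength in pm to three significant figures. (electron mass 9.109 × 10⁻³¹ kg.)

λ = 29.5 pm

KE = eV = 1.602 × 10⁻¹⁹ × 1730 = 2.771 × 10⁻¹⁶ J.
p = √(2mKE) = √(2 × 9.109 × 10⁻³¹ × 2.771 × 10⁻¹⁶) = 2.247 × 10⁻²³ kg·m/s.
λ = h/p = 6.626 × 10⁻³⁴ / 2.247 × 10⁻²³ = 2.95 × 10⁻¹¹ m = 29.5 pm.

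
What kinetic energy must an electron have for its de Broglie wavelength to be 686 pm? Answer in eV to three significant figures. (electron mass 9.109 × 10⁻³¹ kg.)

KE = 3.20 eV

p = h/λ = 6.626 × 10⁻³⁴ / 6.860 × 10⁻¹⁰ = 9.659 × 10⁻²⁵ kg·m/s.
KE = p²/(2m) = (9.659 × 10⁻²⁵)² / (2 × 9.109 × 10⁻³¹) = 5.121 × 10⁻¹⁹ J = 3.20 eV.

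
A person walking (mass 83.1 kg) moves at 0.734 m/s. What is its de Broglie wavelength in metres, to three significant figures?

p = mv = 83.1 × 0.734 = 6.100 × 10¹ kg·m/s.
λ = h/p = 6.626 × 10⁻³⁴ / 6.100 × 10¹ = 1.09 × 10⁻³⁵ m.

λ = 1.09 × 10⁻³⁵ m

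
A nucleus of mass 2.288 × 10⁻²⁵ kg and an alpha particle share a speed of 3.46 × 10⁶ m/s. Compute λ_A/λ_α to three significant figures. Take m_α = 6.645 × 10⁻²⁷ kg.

λ_A/λ_α = 0.0290

At fixed v, p = mv so λ = h/(mv) ∝ 1/m.
λ_A/λ_α = m_α/m_A = 6.645 × 10⁻²⁷/2.288 × 10⁻²⁵ = 0.0290.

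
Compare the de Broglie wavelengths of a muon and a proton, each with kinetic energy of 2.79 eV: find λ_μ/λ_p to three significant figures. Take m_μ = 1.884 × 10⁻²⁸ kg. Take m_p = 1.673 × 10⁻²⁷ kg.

At fixed KE, p = √(2mKE) so λ = h/p ∝ 1/√m.
λ_μ/λ_p = √(m_p/m_μ) = √(1.673 × 10⁻²⁷/1.884 × 10⁻²⁸) = √(8.880) = 2.98.

λ_μ/λ_p = 2.98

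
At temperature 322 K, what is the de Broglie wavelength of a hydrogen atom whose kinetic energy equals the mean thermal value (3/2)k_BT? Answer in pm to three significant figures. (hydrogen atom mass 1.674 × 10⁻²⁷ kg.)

λ = 140 pm

KE = (3/2)k_BT = 1.5 × 1.381 × 10⁻²³ × 322 = 6.670 × 10⁻²¹ J.
p = √(2mKE) = √(2 × 1.674 × 10⁻²⁷ × 6.670 × 10⁻²¹) = 4.726 × 10⁻²⁴ kg·m/s.
λ = h/p = 1.40 × 10⁻¹⁰ m = 140 pm.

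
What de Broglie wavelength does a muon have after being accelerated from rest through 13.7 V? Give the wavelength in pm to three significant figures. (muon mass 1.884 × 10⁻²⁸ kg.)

KE = eV = 1.602 × 10⁻¹⁹ × 13.70 = 2.195 × 10⁻¹⁸ J.
p = √(2mKE) = √(2 × 1.884 × 10⁻²⁸ × 2.195 × 10⁻¹⁸) = 2.876 × 10⁻²³ kg·m/s.
λ = h/p = 6.626 × 10⁻³⁴ / 2.876 × 10⁻²³ = 2.30 × 10⁻¹¹ m = 23.0 pm.

λ = 23.0 pm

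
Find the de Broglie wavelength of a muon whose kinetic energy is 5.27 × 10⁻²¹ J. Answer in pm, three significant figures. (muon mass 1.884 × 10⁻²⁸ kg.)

λ = 470 pm

p = √(2mKE) = √(2 × 1.884 × 10⁻²⁸ × 5.270 × 10⁻²¹) = 1.409 × 10⁻²⁴ kg·m/s.
λ = h/p = 6.626 × 10⁻³⁴ / 1.409 × 10⁻²⁴ = 4.70 × 10⁻¹⁰ m = 470 pm.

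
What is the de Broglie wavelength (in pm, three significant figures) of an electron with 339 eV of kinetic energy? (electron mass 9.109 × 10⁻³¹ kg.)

λ = 66.6 pm

KE = 339 eV = 5.431 × 10⁻¹⁷ J.
p = √(2mKE) = √(2 × 9.109 × 10⁻³¹ × 5.431 × 10⁻¹⁷) = 9.947 × 10⁻²⁴ kg·m/s.
λ = h/p = 6.626 × 10⁻³⁴ / 9.947 × 10⁻²⁴ = 6.66 × 10⁻¹¹ m = 66.6 pm.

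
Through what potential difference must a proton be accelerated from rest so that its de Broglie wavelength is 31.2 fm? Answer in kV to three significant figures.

p = h/λ = 6.626 × 10⁻³⁴ / 3.120 × 10⁻¹⁴ = 2.124 × 10⁻²⁰ kg·m/s.
KE = p²/(2m) = 1.348 × 10⁻¹³ J.
V = KE/e = 1.348 × 10⁻¹³ / (1.602 × 10⁻¹⁹) = 841 kV.

V = 841 kV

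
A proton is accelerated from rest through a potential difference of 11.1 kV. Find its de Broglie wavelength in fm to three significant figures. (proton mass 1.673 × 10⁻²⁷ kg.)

KE = eV = 1.602 × 10⁻¹⁹ × 1.110 × 10⁴ = 1.778 × 10⁻¹⁵ J.
p = √(2mKE) = √(2 × 1.673 × 10⁻²⁷ × 1.778 × 10⁻¹⁵) = 2.439 × 10⁻²¹ kg·m/s.
λ = h/p = 6.626 × 10⁻³⁴ / 2.439 × 10⁻²¹ = 2.72 × 10⁻¹³ m = 272 fm.

λ = 272 fm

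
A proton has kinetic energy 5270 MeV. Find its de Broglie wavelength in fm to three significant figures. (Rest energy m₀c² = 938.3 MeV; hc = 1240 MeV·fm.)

Total energy E = KE + m₀c² = 5270 + 938.3 = 6208.3 MeV.
(pc)² = E² − (m₀c²)² = (6208.3)² − (938.3)² = 3.766 × 10⁷ MeV², so pc = 6137 MeV.
λ = hc/(pc) = 1240 MeV·fm / 6137 MeV = 0.202 fm.

λ = 0.202 fm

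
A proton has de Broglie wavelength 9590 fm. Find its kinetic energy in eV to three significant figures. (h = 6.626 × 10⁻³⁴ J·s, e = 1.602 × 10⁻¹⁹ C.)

p = h/λ = 6.626 × 10⁻³⁴ / 9.590 × 10⁻¹² = 6.909 × 10⁻²³ kg·m/s.
KE = p²/(2m) = (6.909 × 10⁻²³)² / (2 × 1.673 × 10⁻²⁷) = 1.427 × 10⁻¹⁸ J = 8.91 eV.

KE = 8.91 eV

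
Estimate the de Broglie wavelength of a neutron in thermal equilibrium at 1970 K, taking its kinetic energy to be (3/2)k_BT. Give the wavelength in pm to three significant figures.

λ = 56.7 pm

KE = (3/2)k_BT = 1.5 × 1.381 × 10⁻²³ × 1970 = 4.081 × 10⁻²⁰ J.
p = √(2mKE) = √(2 × 1.675 × 10⁻²⁷ × 4.081 × 10⁻²⁰) = 1.169 × 10⁻²³ kg·m/s.
λ = h/p = 5.67 × 10⁻¹¹ m = 56.7 pm.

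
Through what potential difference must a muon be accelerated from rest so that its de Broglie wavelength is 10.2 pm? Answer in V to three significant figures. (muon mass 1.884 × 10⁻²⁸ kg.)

p = h/λ = 6.626 × 10⁻³⁴ / 1.020 × 10⁻¹¹ = 6.496 × 10⁻²³ kg·m/s.
KE = p²/(2m) = 1.120 × 10⁻¹⁷ J.
V = KE/e = 1.120 × 10⁻¹⁷ / (1.602 × 10⁻¹⁹) = 69.9 V.

V = 69.9 V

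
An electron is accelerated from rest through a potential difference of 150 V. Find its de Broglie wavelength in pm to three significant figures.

KE = eV = 1.602 × 10⁻¹⁹ × 150.0 = 2.403 × 10⁻¹⁷ J.
p = √(2mKE) = √(2 × 9.109 × 10⁻³¹ × 2.403 × 10⁻¹⁷) = 6.616 × 10⁻²⁴ kg·m/s.
λ = h/p = 6.626 × 10⁻³⁴ / 6.616 × 10⁻²⁴ = 1.00 × 10⁻¹⁰ m = 100 pm.

λ = 100 pm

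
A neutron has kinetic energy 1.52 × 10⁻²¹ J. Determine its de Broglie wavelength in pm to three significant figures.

p = √(2mKE) = √(2 × 1.675 × 10⁻²⁷ × 1.520 × 10⁻²¹) = 2.257 × 10⁻²⁴ kg·m/s.
λ = h/p = 6.626 × 10⁻³⁴ / 2.257 × 10⁻²⁴ = 2.94 × 10⁻¹⁰ m = 294 pm.

λ = 294 pm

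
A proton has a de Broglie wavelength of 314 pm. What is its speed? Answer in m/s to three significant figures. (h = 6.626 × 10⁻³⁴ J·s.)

v = 1260 m/s

p = h/λ = 6.626 × 10⁻³⁴ / 3.140 × 10⁻¹⁰ = 2.110 × 10⁻²⁴ kg·m/s.
v = p/m = 2.110 × 10⁻²⁴ / 1.673 × 10⁻²⁷ = 1.26 × 10³ m/s = 1260 m/s.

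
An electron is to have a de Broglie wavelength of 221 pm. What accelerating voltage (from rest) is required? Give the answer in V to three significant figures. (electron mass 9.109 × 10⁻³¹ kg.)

p = h/λ = 6.626 × 10⁻³⁴ / 2.210 × 10⁻¹⁰ = 2.998 × 10⁻²⁴ kg·m/s.
KE = p²/(2m) = 4.934 × 10⁻¹⁸ J.
V = KE/e = 4.934 × 10⁻¹⁸ / (1.602 × 10⁻¹⁹) = 30.8 V.

V = 30.8 V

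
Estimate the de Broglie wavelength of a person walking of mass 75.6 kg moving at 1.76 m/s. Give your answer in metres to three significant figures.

p = mv = 75.6 × 1.76 = 1.331 × 10² kg·m/s.
λ = h/p = 6.626 × 10⁻³⁴ / 1.331 × 10² = 4.98 × 10⁻³⁶ m.

λ = 4.98 × 10⁻³⁶ m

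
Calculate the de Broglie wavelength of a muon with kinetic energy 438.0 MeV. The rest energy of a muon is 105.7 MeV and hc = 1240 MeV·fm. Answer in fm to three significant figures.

λ = 2.33 fm

Total energy E = KE + m₀c² = 438.0 + 105.7 = 543.7 MeV.
(pc)² = E² − (m₀c²)² = (543.7)² − (105.7)² = 2.844 × 10⁵ MeV², so pc = 533.3 MeV.
λ = hc/(pc) = 1240 MeV·fm / 533.3 MeV = 2.33 fm.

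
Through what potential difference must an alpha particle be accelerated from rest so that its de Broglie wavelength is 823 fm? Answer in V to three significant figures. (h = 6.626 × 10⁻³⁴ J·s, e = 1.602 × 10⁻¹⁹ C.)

p = h/λ = 6.626 × 10⁻³⁴ / 8.230 × 10⁻¹³ = 8.051 × 10⁻²² kg·m/s.
KE = p²/(2m) = 4.877 × 10⁻¹⁷ J.
V = KE/2e = 4.877 × 10⁻¹⁷ / (2 × 1.602 × 10⁻¹⁹) = 152 V.

V = 152 V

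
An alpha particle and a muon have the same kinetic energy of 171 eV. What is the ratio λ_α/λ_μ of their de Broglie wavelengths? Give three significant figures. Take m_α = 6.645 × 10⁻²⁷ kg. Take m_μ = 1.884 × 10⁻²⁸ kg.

At fixed KE, p = √(2mKE) so λ = h/p ∝ 1/√m.
λ_α/λ_μ = √(m_μ/m_α) = √(1.884 × 10⁻²⁸/6.645 × 10⁻²⁷) = √(0.02835) = 0.168.

λ_α/λ_μ = 0.168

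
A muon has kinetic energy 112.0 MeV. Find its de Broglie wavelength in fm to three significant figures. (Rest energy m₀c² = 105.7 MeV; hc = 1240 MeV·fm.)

λ = 6.52 fm

Total energy E = KE + m₀c² = 112.0 + 105.7 = 217.7 MeV.
(pc)² = E² − (m₀c²)² = (217.7)² − (105.7)² = 3.622 × 10⁴ MeV², so pc = 190.3 MeV.
λ = hc/(pc) = 1240 MeV·fm / 190.3 MeV = 6.52 fm.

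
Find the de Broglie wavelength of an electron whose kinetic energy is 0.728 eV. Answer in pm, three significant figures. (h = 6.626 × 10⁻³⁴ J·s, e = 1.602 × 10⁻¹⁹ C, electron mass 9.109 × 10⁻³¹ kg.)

KE = 0.728 eV = 1.166 × 10⁻¹⁹ J.
p = √(2mKE) = √(2 × 9.109 × 10⁻³¹ × 1.166 × 10⁻¹⁹) = 4.609 × 10⁻²⁵ kg·m/s.
λ = h/p = 6.626 × 10⁻³⁴ / 4.609 × 10⁻²⁵ = 1.44 × 10⁻⁹ m = 1440 pm.

λ = 1440 pm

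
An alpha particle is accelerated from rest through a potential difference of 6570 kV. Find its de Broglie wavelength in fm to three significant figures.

λ = 3.96 fm

KE = 2eV = 2 × 1.602 × 10⁻¹⁹ × 6.570 × 10⁶ = 2.105 × 10⁻¹² J.
p = √(2mKE) = √(2 × 6.645 × 10⁻²⁷ × 2.105 × 10⁻¹²) = 1.673 × 10⁻¹⁹ kg·m/s.
λ = h/p = 6.626 × 10⁻³⁴ / 1.673 × 10⁻¹⁹ = 3.96 × 10⁻¹⁵ m = 3.96 fm.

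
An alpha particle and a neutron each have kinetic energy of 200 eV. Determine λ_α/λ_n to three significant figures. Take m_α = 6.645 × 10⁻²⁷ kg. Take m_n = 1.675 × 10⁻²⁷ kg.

λ_α/λ_n = 0.502

At fixed KE, p = √(2mKE) so λ = h/p ∝ 1/√m.
λ_α/λ_n = √(m_n/m_α) = √(1.675 × 10⁻²⁷/6.645 × 10⁻²⁷) = √(0.2521) = 0.502.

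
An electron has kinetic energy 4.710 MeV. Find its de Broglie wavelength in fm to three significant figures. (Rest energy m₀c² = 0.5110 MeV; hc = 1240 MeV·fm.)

λ = 239 fm

Total energy E = KE + m₀c² = 4.710 + 0.5110 = 5.2210 MeV.
(pc)² = E² − (m₀c²)² = (5.2210)² − (0.5110)² = 27.00 MeV², so pc = 5.196 MeV.
λ = hc/(pc) = 1240 MeV·fm / 5.196 MeV = 239 fm.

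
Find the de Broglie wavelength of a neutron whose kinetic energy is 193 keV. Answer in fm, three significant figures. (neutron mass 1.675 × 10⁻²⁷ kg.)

KE = 193 keV = 3.092 × 10⁻¹⁴ J.
p = √(2mKE) = √(2 × 1.675 × 10⁻²⁷ × 3.092 × 10⁻¹⁴) = 1.018 × 10⁻²⁰ kg·m/s.
λ = h/p = 6.626 × 10⁻³⁴ / 1.018 × 10⁻²⁰ = 6.51 × 10⁻¹⁴ m = 65.1 fm.

λ = 65.1 fm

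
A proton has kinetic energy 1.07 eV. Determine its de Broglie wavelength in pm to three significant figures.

λ = 27.7 pm

KE = 1.07 eV = 1.714 × 10⁻¹⁹ J.
p = √(2mKE) = √(2 × 1.673 × 10⁻²⁷ × 1.714 × 10⁻¹⁹) = 2.395 × 10⁻²³ kg·m/s.
λ = h/p = 6.626 × 10⁻³⁴ / 2.395 × 10⁻²³ = 2.77 × 10⁻¹¹ m = 27.7 pm.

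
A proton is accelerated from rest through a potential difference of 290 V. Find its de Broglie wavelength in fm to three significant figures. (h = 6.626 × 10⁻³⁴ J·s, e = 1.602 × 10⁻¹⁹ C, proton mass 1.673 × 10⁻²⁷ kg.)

KE = eV = 1.602 × 10⁻¹⁹ × 290.0 = 4.646 × 10⁻¹⁷ J.
p = √(2mKE) = √(2 × 1.673 × 10⁻²⁷ × 4.646 × 10⁻¹⁷) = 3.943 × 10⁻²² kg·m/s.
λ = h/p = 6.626 × 10⁻³⁴ / 3.943 × 10⁻²² = 1.68 × 10⁻¹² m = 1680 fm.

λ = 1680 fm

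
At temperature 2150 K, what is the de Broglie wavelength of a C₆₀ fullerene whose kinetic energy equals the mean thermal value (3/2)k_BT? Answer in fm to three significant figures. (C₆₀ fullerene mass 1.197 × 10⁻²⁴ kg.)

λ = 2030 fm

KE = (3/2)k_BT = 1.5 × 1.381 × 10⁻²³ × 2150 = 4.454 × 10⁻²⁰ J.
p = √(2mKE) = √(2 × 1.197 × 10⁻²⁴ × 4.454 × 10⁻²⁰) = 3.265 × 10⁻²² kg·m/s.
λ = h/p = 2.03 × 10⁻¹² m = 2030 fm.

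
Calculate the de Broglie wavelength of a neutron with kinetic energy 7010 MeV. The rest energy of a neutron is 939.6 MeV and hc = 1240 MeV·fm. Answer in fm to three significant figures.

λ = 0.157 fm

Total energy E = KE + m₀c² = 7010 + 939.6 = 7949.6 MeV.
(pc)² = E² − (m₀c²)² = (7949.6)² − (939.6)² = 6.231 × 10⁷ MeV², so pc = 7894 MeV.
λ = hc/(pc) = 1240 MeV·fm / 7894 MeV = 0.157 fm.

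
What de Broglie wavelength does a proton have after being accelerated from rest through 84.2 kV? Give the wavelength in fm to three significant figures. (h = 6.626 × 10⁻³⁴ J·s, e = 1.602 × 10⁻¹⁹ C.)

λ = 98.6 fm

KE = eV = 1.602 × 10⁻¹⁹ × 8.420 × 10⁴ = 1.349 × 10⁻¹⁴ J.
p = √(2mKE) = √(2 × 1.673 × 10⁻²⁷ × 1.349 × 10⁻¹⁴) = 6.718 × 10⁻²¹ kg·m/s.
λ = h/p = 6.626 × 10⁻³⁴ / 6.718 × 10⁻²¹ = 9.86 × 10⁻¹⁴ m = 98.6 fm.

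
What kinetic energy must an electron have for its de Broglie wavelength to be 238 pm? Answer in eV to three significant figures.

p = h/λ = 6.626 × 10⁻³⁴ / 2.380 × 10⁻¹⁰ = 2.784 × 10⁻²⁴ kg·m/s.
KE = p²/(2m) = (2.784 × 10⁻²⁴)² / (2 × 9.109 × 10⁻³¹) = 4.254 × 10⁻¹⁸ J = 26.6 eV.

KE = 26.6 eV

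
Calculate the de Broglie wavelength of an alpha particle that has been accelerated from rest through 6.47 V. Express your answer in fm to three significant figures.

KE = 2eV = 2 × 1.602 × 10⁻¹⁹ × 6.470 = 2.073 × 10⁻¹⁸ J.
p = √(2mKE) = √(2 × 6.645 × 10⁻²⁷ × 2.073 × 10⁻¹⁸) = 1.660 × 10⁻²² kg·m/s.
λ = h/p = 6.626 × 10⁻³⁴ / 1.660 × 10⁻²² = 3.99 × 10⁻¹² m = 3990 fm.

λ = 3990 fm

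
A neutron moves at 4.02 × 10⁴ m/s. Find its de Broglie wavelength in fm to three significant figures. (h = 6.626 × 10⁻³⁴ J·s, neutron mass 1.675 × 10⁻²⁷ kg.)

p = mv = 1.675 × 10⁻²⁷ × 4.02 × 10⁴ = 6.734 × 10⁻²³ kg·m/s.
λ = h/p = 6.626 × 10⁻³⁴ / 6.734 × 10⁻²³ = 9.84 × 10⁻¹² m = 9840 fm.

λ = 9840 fm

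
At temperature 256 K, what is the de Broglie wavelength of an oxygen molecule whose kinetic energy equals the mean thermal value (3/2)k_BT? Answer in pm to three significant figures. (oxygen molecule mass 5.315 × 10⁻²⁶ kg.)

KE = (3/2)k_BT = 1.5 × 1.381 × 10⁻²³ × 256 = 5.303 × 10⁻²¹ J.
p = √(2mKE) = √(2 × 5.315 × 10⁻²⁶ × 5.303 × 10⁻²¹) = 2.374 × 10⁻²³ kg·m/s.
λ = h/p = 2.79 × 10⁻¹¹ m = 27.9 pm.

λ = 27.9 pm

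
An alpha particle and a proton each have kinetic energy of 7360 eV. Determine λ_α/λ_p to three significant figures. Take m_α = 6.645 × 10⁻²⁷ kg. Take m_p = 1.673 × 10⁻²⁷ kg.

λ_α/λ_p = 0.502

At fixed KE, p = √(2mKE) so λ = h/p ∝ 1/√m.
λ_α/λ_p = √(m_p/m_α) = √(1.673 × 10⁻²⁷/6.645 × 10⁻²⁷) = √(0.2518) = 0.502.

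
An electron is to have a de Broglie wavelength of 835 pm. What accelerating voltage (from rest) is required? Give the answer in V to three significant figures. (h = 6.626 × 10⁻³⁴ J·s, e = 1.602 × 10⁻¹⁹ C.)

V = 2.16 V

p = h/λ = 6.626 × 10⁻³⁴ / 8.350 × 10⁻¹⁰ = 7.935 × 10⁻²⁵ kg·m/s.
KE = p²/(2m) = 3.456 × 10⁻¹⁹ J.
V = KE/e = 3.456 × 10⁻¹⁹ / (1.602 × 10⁻¹⁹) = 2.16 V.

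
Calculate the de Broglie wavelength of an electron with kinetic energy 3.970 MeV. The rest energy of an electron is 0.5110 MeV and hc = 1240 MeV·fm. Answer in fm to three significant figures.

Total energy E = KE + m₀c² = 3.970 + 0.5110 = 4.4810 MeV.
(pc)² = E² − (m₀c²)² = (4.4810)² − (0.5110)² = 19.82 MeV², so pc = 4.452 MeV.
λ = hc/(pc) = 1240 MeV·fm / 4.452 MeV = 279 fm.

λ = 279 fm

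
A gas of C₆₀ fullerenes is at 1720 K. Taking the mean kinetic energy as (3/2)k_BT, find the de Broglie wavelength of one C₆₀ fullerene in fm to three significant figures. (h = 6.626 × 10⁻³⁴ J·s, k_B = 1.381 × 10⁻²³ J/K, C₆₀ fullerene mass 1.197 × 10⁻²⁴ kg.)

λ = 2270 fm

KE = (3/2)k_BT = 1.5 × 1.381 × 10⁻²³ × 1720 = 3.563 × 10⁻²⁰ J.
p = √(2mKE) = √(2 × 1.197 × 10⁻²⁴ × 3.563 × 10⁻²⁰) = 2.921 × 10⁻²² kg·m/s.
λ = h/p = 2.27 × 10⁻¹² m = 2270 fm.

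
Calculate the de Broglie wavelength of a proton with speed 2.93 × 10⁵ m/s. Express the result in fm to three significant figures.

p = mv = 1.673 × 10⁻²⁷ × 2.93 × 10⁵ = 4.902 × 10⁻²² kg·m/s.
λ = h/p = 6.626 × 10⁻³⁴ / 4.902 × 10⁻²² = 1.35 × 10⁻¹² m = 1350 fm.

λ = 1350 fm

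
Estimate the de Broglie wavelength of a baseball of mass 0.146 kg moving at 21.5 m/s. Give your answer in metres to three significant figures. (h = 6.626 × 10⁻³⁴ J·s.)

λ = 2.11 × 10⁻³⁴ m

p = mv = 0.146 × 21.5 = 3.139 kg·m/s.
λ = h/p = 6.626 × 10⁻³⁴ / 3.139 = 2.11 × 10⁻³⁴ m.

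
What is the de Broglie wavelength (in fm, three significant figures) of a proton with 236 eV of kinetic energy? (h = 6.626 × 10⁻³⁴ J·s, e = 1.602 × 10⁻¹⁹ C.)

λ = 1860 fm

KE = 236 eV = 3.781 × 10⁻¹⁷ J.
p = √(2mKE) = √(2 × 1.673 × 10⁻²⁷ × 3.781 × 10⁻¹⁷) = 3.557 × 10⁻²² kg·m/s.
λ = h/p = 6.626 × 10⁻³⁴ / 3.557 × 10⁻²² = 1.86 × 10⁻¹² m = 1860 fm.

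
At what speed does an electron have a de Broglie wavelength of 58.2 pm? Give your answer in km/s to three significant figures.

p = h/λ = 6.626 × 10⁻³⁴ / 5.820 × 10⁻¹¹ = 1.138 × 10⁻²³ kg·m/s.
v = p/m = 1.138 × 10⁻²³ / 9.109 × 10⁻³¹ = 1.25 × 10⁷ m/s = 1.25 × 10⁴ km/s.

v = 1.25 × 10⁴ km/s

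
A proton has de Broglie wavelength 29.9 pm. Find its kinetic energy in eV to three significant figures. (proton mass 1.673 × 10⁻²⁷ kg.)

p = h/λ = 6.626 × 10⁻³⁴ / 2.990 × 10⁻¹¹ = 2.216 × 10⁻²³ kg·m/s.
KE = p²/(2m) = (2.216 × 10⁻²³)² / (2 × 1.673 × 10⁻²⁷) = 1.468 × 10⁻¹⁹ J = 0.916 eV.

KE = 0.916 eV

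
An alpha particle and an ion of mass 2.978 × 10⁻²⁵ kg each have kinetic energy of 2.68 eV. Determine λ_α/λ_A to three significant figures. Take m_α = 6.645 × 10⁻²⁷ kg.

At fixed KE, p = √(2mKE) so λ = h/p ∝ 1/√m.
λ_α/λ_A = √(m_A/m_α) = √(2.978 × 10⁻²⁵/6.645 × 10⁻²⁷) = √(44.82) = 6.69.

λ_α/λ_A = 6.69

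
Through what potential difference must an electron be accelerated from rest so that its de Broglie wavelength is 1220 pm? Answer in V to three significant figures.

p = h/λ = 6.626 × 10⁻³⁴ / 1.220 × 10⁻⁹ = 5.431 × 10⁻²⁵ kg·m/s.
KE = p²/(2m) = 1.619 × 10⁻¹⁹ J.
V = KE/e = 1.619 × 10⁻¹⁹ / (1.602 × 10⁻¹⁹) = 1.01 V.

V = 1.01 V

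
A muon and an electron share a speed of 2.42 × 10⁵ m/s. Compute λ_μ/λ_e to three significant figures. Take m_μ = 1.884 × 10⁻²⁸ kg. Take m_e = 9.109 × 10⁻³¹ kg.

At fixed v, p = mv so λ = h/(mv) ∝ 1/m.
λ_μ/λ_e = m_e/m_μ = 9.109 × 10⁻³¹/1.884 × 10⁻²⁸ = 4.83 × 10⁻³.

λ_μ/λ_e = 4.83 × 10⁻³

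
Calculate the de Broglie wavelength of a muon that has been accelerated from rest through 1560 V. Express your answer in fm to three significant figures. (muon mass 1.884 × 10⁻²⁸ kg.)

KE = eV = 1.602 × 10⁻¹⁹ × 1560 = 2.499 × 10⁻¹⁶ J.
p = √(2mKE) = √(2 × 1.884 × 10⁻²⁸ × 2.499 × 10⁻¹⁶) = 3.069 × 10⁻²² kg·m/s.
λ = h/p = 6.626 × 10⁻³⁴ / 3.069 × 10⁻²² = 2.16 × 10⁻¹² m = 2160 fm.

λ = 2160 fm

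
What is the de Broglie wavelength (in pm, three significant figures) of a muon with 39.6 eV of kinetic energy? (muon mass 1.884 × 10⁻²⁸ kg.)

λ = 13.6 pm

KE = 39.6 eV = 6.344 × 10⁻¹⁸ J.
p = √(2mKE) = √(2 × 1.884 × 10⁻²⁸ × 6.344 × 10⁻¹⁸) = 4.889 × 10⁻²³ kg·m/s.
λ = h/p = 6.626 × 10⁻³⁴ / 4.889 × 10⁻²³ = 1.36 × 10⁻¹¹ m = 13.6 pm.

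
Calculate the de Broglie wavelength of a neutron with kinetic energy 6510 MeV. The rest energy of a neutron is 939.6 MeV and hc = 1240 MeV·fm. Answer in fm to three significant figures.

λ = 0.168 fm

Total energy E = KE + m₀c² = 6510 + 939.6 = 7449.6 MeV.
(pc)² = E² − (m₀c²)² = (7449.6)² − (939.6)² = 5.461 × 10⁷ MeV², so pc = 7390 MeV.
λ = hc/(pc) = 1240 MeV·fm / 7390 MeV = 0.168 fm.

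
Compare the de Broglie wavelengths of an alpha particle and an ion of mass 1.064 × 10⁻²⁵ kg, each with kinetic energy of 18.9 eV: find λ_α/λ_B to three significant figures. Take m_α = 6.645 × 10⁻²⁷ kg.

At fixed KE, p = √(2mKE) so λ = h/p ∝ 1/√m.
λ_α/λ_B = √(m_B/m_α) = √(1.064 × 10⁻²⁵/6.645 × 10⁻²⁷) = √(16.01) = 4.00.

λ_α/λ_B = 4.00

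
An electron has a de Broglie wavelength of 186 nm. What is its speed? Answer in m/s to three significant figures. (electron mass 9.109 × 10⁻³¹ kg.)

p = h/λ = 6.626 × 10⁻³⁴ / 1.860 × 10⁻⁷ = 3.562 × 10⁻²⁷ kg·m/s.
v = p/m = 3.562 × 10⁻²⁷ / 9.109 × 10⁻³¹ = 3.91 × 10³ m/s = 3910 m/s.

v = 3910 m/s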